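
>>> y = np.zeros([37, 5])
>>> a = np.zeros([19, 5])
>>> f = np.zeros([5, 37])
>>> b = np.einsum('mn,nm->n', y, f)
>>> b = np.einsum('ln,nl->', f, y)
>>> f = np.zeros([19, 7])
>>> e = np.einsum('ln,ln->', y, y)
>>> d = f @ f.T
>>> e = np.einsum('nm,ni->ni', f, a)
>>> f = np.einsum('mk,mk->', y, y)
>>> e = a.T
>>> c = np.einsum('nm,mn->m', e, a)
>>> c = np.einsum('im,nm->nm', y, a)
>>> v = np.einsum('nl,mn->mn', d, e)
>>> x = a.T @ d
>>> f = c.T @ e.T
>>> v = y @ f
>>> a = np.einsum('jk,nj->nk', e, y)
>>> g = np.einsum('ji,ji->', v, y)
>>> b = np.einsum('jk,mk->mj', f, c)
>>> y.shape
(37, 5)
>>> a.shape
(37, 19)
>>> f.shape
(5, 5)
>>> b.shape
(19, 5)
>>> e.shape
(5, 19)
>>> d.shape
(19, 19)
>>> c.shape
(19, 5)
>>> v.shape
(37, 5)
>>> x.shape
(5, 19)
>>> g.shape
()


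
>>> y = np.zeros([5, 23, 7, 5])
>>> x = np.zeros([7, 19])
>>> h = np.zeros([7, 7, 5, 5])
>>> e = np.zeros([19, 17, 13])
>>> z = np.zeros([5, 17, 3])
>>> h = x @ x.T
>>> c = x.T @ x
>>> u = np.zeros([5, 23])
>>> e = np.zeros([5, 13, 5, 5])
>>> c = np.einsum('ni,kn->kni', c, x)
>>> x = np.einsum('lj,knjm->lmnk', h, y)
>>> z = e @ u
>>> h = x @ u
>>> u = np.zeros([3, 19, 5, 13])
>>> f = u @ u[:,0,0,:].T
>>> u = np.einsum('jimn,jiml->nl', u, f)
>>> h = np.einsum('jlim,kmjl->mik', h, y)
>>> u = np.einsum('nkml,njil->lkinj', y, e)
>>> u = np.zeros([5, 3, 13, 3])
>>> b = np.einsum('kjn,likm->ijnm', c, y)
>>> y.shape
(5, 23, 7, 5)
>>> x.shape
(7, 5, 23, 5)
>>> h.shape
(23, 23, 5)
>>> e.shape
(5, 13, 5, 5)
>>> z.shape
(5, 13, 5, 23)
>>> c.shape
(7, 19, 19)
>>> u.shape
(5, 3, 13, 3)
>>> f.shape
(3, 19, 5, 3)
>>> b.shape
(23, 19, 19, 5)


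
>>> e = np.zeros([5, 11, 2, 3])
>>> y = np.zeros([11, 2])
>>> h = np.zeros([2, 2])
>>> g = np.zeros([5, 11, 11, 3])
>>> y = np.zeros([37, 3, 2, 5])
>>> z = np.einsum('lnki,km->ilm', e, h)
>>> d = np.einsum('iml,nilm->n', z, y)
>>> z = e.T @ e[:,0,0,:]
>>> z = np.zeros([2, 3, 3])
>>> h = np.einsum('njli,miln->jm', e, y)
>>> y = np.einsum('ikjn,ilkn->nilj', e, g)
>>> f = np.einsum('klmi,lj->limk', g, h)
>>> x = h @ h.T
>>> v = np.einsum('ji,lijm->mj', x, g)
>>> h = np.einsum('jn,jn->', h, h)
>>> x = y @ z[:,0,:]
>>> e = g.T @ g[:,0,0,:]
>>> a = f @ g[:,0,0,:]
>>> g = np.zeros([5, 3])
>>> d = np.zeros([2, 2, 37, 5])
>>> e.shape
(3, 11, 11, 3)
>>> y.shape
(3, 5, 11, 2)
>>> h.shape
()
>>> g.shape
(5, 3)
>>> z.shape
(2, 3, 3)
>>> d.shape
(2, 2, 37, 5)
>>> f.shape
(11, 3, 11, 5)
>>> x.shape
(3, 5, 11, 3)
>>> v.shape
(3, 11)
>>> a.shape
(11, 3, 11, 3)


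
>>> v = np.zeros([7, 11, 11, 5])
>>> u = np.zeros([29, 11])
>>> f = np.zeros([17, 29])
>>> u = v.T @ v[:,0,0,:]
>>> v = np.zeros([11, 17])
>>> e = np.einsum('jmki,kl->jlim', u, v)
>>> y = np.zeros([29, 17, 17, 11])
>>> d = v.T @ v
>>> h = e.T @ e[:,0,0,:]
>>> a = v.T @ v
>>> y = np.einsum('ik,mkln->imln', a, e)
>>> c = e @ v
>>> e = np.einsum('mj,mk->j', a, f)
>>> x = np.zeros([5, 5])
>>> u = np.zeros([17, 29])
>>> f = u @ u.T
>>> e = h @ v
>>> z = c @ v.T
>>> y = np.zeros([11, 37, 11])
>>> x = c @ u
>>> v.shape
(11, 17)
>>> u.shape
(17, 29)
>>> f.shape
(17, 17)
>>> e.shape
(11, 5, 17, 17)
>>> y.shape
(11, 37, 11)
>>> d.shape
(17, 17)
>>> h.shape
(11, 5, 17, 11)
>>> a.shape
(17, 17)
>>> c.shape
(5, 17, 5, 17)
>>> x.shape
(5, 17, 5, 29)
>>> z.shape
(5, 17, 5, 11)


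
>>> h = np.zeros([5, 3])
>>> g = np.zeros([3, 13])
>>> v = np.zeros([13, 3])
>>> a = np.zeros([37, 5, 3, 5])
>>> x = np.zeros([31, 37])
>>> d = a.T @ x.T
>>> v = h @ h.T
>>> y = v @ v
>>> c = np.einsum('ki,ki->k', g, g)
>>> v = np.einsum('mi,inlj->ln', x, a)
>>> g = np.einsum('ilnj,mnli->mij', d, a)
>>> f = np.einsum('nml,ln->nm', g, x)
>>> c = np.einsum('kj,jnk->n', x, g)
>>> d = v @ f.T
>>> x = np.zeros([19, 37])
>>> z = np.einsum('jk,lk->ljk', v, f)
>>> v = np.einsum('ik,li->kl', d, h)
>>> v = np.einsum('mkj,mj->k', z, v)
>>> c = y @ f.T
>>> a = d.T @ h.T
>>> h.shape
(5, 3)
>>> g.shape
(37, 5, 31)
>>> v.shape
(3,)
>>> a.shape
(37, 5)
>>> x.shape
(19, 37)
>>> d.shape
(3, 37)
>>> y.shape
(5, 5)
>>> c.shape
(5, 37)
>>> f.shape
(37, 5)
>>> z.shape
(37, 3, 5)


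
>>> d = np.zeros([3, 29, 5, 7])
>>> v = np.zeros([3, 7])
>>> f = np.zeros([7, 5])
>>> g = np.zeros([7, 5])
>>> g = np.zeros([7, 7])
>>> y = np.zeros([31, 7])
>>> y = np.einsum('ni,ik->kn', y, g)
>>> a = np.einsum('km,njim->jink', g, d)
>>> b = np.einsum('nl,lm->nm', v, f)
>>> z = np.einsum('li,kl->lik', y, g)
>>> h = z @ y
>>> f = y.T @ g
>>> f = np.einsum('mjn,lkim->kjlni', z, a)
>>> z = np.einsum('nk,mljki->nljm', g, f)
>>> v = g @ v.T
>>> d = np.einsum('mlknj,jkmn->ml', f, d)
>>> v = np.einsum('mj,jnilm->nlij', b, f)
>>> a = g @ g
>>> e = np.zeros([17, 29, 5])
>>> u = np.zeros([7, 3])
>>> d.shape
(5, 31)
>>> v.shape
(31, 7, 29, 5)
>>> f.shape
(5, 31, 29, 7, 3)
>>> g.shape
(7, 7)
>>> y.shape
(7, 31)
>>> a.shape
(7, 7)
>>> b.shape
(3, 5)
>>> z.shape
(7, 31, 29, 5)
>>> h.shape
(7, 31, 31)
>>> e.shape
(17, 29, 5)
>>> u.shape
(7, 3)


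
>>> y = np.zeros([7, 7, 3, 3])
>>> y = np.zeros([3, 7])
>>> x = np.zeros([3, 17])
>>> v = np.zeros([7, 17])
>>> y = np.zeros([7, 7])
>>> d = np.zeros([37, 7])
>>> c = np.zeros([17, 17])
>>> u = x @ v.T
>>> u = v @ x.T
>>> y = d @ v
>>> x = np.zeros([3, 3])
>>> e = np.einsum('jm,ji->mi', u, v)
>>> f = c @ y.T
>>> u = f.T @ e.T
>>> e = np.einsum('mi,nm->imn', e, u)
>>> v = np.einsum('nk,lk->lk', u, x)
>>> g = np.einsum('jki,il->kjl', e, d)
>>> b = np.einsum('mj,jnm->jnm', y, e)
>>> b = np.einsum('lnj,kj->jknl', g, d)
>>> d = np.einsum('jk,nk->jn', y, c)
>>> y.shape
(37, 17)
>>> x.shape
(3, 3)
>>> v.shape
(3, 3)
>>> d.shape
(37, 17)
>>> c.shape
(17, 17)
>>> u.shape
(37, 3)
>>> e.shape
(17, 3, 37)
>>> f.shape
(17, 37)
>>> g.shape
(3, 17, 7)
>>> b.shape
(7, 37, 17, 3)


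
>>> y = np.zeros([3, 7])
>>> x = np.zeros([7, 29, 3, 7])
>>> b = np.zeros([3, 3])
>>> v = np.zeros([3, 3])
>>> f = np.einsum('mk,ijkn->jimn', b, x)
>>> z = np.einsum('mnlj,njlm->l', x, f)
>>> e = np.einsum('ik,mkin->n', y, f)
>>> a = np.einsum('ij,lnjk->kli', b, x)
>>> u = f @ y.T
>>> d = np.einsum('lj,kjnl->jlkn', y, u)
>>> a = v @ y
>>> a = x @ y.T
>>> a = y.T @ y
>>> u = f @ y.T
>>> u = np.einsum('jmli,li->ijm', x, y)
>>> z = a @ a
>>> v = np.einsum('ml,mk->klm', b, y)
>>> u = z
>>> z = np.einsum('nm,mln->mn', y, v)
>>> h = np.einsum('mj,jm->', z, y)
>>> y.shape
(3, 7)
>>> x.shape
(7, 29, 3, 7)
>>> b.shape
(3, 3)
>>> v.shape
(7, 3, 3)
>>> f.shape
(29, 7, 3, 7)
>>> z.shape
(7, 3)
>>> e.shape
(7,)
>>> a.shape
(7, 7)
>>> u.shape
(7, 7)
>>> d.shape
(7, 3, 29, 3)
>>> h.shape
()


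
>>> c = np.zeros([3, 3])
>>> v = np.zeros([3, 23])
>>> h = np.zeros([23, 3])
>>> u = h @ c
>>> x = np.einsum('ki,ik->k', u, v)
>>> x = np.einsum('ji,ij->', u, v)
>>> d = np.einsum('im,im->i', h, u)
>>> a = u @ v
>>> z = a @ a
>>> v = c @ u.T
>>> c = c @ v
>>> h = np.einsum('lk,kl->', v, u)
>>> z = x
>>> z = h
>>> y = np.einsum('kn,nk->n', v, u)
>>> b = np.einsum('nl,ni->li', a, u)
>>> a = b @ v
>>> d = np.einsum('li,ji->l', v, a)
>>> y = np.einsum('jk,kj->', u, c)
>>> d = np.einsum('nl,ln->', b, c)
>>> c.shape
(3, 23)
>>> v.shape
(3, 23)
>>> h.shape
()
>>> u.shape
(23, 3)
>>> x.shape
()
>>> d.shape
()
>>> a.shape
(23, 23)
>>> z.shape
()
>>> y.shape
()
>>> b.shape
(23, 3)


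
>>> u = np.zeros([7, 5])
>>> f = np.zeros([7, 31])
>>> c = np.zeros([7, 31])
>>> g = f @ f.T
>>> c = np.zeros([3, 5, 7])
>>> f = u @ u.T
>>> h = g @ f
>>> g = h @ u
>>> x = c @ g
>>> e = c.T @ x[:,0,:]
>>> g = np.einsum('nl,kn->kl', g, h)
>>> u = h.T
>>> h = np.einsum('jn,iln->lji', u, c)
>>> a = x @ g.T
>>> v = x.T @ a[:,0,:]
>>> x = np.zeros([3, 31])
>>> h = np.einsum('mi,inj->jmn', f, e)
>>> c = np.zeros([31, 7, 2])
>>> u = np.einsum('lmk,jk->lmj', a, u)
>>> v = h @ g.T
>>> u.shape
(3, 5, 7)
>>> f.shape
(7, 7)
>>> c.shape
(31, 7, 2)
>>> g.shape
(7, 5)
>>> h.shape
(5, 7, 5)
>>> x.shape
(3, 31)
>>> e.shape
(7, 5, 5)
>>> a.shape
(3, 5, 7)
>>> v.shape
(5, 7, 7)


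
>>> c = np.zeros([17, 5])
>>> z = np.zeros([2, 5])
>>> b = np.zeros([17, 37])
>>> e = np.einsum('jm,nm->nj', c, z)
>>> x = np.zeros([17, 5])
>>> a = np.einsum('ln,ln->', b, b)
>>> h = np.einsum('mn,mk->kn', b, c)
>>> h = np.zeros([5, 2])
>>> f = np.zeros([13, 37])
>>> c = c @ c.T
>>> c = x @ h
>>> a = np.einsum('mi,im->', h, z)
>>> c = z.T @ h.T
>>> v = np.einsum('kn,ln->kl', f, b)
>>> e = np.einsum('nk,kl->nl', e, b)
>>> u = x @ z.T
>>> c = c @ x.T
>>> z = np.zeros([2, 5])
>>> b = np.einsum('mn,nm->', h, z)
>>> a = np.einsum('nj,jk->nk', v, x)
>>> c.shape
(5, 17)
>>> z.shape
(2, 5)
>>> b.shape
()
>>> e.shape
(2, 37)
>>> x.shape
(17, 5)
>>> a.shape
(13, 5)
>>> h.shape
(5, 2)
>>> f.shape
(13, 37)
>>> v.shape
(13, 17)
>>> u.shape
(17, 2)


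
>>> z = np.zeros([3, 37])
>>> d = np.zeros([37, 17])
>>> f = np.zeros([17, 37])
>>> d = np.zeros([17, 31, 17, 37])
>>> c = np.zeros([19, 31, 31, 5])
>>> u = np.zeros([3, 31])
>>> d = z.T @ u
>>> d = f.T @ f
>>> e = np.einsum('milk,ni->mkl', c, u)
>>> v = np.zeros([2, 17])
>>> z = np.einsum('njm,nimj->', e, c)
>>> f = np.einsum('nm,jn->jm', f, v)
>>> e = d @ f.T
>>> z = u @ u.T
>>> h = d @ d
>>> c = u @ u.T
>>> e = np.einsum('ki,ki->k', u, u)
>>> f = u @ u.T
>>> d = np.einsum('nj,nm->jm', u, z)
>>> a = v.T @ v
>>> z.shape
(3, 3)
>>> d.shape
(31, 3)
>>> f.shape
(3, 3)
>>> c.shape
(3, 3)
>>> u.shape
(3, 31)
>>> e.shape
(3,)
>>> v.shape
(2, 17)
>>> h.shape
(37, 37)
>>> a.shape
(17, 17)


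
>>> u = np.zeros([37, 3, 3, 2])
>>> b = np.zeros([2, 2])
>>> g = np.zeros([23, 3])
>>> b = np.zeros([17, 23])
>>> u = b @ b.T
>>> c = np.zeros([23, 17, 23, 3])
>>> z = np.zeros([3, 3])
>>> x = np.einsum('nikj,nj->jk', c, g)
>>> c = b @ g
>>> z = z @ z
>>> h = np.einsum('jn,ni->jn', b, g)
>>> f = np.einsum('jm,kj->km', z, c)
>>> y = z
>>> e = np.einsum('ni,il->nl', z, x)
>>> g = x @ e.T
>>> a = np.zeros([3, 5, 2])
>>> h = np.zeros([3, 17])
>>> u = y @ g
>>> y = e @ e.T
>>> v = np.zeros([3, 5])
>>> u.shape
(3, 3)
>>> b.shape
(17, 23)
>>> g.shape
(3, 3)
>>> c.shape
(17, 3)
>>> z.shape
(3, 3)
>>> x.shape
(3, 23)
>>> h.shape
(3, 17)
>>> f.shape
(17, 3)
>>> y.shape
(3, 3)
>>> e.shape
(3, 23)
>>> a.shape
(3, 5, 2)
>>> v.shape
(3, 5)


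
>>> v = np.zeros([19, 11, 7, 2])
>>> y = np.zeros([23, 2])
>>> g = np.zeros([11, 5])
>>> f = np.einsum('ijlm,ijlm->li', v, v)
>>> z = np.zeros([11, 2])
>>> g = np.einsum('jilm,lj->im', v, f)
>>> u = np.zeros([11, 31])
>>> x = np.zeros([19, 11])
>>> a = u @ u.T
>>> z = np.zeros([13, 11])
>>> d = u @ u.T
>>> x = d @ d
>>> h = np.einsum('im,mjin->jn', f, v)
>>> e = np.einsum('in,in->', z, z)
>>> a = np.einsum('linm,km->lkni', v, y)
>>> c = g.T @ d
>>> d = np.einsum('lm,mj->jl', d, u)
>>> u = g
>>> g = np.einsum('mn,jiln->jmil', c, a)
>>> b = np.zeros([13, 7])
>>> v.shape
(19, 11, 7, 2)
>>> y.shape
(23, 2)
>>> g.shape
(19, 2, 23, 7)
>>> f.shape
(7, 19)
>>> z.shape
(13, 11)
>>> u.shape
(11, 2)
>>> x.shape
(11, 11)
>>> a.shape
(19, 23, 7, 11)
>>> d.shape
(31, 11)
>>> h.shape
(11, 2)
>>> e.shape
()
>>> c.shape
(2, 11)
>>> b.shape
(13, 7)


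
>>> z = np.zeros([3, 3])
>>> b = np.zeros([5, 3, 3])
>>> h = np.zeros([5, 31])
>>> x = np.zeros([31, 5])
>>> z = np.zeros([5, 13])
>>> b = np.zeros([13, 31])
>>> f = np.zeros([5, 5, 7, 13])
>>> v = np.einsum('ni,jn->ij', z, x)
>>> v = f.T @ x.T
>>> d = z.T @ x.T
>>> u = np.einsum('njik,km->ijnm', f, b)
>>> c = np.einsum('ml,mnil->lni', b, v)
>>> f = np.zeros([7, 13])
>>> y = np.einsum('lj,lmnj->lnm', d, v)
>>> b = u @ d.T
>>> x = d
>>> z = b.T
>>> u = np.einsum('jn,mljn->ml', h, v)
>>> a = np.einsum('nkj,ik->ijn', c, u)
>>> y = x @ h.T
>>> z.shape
(13, 5, 5, 7)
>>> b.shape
(7, 5, 5, 13)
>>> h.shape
(5, 31)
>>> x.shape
(13, 31)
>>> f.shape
(7, 13)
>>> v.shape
(13, 7, 5, 31)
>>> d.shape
(13, 31)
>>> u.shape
(13, 7)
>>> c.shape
(31, 7, 5)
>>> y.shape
(13, 5)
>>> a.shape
(13, 5, 31)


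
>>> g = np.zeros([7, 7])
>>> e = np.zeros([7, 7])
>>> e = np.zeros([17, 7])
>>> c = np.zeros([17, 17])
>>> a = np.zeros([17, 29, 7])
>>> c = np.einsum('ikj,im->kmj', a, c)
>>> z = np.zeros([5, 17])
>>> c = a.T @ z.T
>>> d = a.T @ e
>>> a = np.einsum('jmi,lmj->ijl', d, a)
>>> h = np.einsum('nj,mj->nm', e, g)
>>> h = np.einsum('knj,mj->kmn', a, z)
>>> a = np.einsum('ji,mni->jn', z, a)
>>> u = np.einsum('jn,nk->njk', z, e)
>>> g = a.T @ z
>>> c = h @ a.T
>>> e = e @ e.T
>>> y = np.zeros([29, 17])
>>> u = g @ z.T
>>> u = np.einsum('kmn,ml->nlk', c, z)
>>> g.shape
(7, 17)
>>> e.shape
(17, 17)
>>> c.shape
(7, 5, 5)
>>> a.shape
(5, 7)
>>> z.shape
(5, 17)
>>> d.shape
(7, 29, 7)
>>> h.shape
(7, 5, 7)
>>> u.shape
(5, 17, 7)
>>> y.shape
(29, 17)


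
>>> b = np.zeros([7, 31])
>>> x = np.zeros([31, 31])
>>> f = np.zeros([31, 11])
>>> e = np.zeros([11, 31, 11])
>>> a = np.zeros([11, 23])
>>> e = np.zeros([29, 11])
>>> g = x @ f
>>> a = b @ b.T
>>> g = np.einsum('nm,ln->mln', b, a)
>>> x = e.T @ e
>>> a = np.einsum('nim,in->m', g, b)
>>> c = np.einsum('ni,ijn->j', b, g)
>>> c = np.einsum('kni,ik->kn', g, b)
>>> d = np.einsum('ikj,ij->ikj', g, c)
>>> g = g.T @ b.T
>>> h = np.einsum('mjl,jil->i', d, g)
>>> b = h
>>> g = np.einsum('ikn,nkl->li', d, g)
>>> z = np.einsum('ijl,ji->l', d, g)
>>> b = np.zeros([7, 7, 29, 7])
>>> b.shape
(7, 7, 29, 7)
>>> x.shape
(11, 11)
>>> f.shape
(31, 11)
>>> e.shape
(29, 11)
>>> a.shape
(7,)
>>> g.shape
(7, 31)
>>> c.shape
(31, 7)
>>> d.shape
(31, 7, 7)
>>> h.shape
(7,)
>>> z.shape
(7,)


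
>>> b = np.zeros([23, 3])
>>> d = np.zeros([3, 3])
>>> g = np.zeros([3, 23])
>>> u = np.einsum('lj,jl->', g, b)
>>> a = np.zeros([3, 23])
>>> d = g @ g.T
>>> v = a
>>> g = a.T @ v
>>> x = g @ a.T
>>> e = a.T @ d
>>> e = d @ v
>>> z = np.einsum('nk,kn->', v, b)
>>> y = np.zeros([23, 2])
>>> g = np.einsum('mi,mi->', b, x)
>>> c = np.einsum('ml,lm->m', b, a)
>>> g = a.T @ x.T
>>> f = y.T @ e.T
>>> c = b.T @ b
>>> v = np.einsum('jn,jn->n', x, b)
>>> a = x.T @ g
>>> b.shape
(23, 3)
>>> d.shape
(3, 3)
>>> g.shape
(23, 23)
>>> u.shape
()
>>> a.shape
(3, 23)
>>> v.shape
(3,)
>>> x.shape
(23, 3)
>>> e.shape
(3, 23)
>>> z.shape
()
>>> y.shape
(23, 2)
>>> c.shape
(3, 3)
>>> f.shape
(2, 3)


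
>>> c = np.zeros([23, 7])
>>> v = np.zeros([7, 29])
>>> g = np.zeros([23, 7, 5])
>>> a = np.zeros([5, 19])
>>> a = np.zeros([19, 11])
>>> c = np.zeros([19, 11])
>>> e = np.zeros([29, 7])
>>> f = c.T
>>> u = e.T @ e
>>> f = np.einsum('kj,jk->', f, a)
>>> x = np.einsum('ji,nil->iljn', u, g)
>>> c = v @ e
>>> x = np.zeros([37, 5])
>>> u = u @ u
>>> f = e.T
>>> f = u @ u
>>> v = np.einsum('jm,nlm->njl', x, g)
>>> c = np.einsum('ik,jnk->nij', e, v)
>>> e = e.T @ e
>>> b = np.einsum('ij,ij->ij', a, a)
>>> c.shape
(37, 29, 23)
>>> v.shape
(23, 37, 7)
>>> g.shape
(23, 7, 5)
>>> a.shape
(19, 11)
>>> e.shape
(7, 7)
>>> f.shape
(7, 7)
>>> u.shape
(7, 7)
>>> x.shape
(37, 5)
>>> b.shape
(19, 11)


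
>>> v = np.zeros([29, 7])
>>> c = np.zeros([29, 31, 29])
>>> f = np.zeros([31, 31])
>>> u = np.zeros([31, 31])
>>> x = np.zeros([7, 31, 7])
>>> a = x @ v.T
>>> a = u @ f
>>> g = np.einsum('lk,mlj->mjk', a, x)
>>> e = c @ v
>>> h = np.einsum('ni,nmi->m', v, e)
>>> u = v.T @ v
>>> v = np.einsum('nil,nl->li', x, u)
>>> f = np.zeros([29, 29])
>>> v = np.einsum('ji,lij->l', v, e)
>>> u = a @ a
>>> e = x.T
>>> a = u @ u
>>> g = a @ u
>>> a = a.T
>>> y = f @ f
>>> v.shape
(29,)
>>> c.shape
(29, 31, 29)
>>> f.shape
(29, 29)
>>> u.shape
(31, 31)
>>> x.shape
(7, 31, 7)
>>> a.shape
(31, 31)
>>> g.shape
(31, 31)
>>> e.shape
(7, 31, 7)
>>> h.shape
(31,)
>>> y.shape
(29, 29)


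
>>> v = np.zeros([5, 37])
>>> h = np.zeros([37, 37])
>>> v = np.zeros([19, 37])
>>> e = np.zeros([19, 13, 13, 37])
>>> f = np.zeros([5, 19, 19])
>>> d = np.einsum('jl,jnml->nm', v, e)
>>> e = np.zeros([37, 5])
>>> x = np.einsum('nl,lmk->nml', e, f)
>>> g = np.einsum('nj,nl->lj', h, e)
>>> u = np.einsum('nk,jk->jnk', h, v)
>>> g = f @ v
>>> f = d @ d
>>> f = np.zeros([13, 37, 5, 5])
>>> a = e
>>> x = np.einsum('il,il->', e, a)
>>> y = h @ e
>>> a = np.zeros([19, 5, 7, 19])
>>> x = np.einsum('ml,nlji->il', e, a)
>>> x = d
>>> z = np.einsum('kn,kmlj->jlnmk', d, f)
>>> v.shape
(19, 37)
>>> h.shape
(37, 37)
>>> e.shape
(37, 5)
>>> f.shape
(13, 37, 5, 5)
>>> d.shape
(13, 13)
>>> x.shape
(13, 13)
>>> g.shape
(5, 19, 37)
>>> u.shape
(19, 37, 37)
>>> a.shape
(19, 5, 7, 19)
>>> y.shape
(37, 5)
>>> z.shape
(5, 5, 13, 37, 13)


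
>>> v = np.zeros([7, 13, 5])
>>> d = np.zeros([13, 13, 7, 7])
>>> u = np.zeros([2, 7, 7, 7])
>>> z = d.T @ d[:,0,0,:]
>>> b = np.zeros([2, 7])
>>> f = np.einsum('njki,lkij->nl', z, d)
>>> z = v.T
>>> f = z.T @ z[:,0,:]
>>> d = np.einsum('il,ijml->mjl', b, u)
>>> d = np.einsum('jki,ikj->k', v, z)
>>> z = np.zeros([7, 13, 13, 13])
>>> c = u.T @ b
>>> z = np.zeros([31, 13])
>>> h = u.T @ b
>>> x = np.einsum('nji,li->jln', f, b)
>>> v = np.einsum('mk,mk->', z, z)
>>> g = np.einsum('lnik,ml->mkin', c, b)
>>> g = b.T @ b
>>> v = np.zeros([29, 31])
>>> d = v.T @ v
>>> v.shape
(29, 31)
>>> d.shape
(31, 31)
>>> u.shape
(2, 7, 7, 7)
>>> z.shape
(31, 13)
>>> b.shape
(2, 7)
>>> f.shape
(7, 13, 7)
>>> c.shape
(7, 7, 7, 7)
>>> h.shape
(7, 7, 7, 7)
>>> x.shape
(13, 2, 7)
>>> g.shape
(7, 7)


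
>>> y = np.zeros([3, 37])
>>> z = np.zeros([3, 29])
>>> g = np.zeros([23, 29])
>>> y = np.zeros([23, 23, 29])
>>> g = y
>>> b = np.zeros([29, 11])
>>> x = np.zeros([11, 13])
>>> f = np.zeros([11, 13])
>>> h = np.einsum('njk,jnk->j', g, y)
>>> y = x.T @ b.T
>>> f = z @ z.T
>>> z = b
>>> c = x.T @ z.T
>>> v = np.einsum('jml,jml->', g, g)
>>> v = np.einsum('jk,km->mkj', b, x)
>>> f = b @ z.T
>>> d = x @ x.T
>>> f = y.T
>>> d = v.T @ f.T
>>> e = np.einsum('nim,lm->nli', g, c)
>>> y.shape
(13, 29)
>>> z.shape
(29, 11)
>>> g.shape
(23, 23, 29)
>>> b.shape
(29, 11)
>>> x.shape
(11, 13)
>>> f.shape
(29, 13)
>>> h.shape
(23,)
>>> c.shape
(13, 29)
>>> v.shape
(13, 11, 29)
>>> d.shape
(29, 11, 29)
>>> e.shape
(23, 13, 23)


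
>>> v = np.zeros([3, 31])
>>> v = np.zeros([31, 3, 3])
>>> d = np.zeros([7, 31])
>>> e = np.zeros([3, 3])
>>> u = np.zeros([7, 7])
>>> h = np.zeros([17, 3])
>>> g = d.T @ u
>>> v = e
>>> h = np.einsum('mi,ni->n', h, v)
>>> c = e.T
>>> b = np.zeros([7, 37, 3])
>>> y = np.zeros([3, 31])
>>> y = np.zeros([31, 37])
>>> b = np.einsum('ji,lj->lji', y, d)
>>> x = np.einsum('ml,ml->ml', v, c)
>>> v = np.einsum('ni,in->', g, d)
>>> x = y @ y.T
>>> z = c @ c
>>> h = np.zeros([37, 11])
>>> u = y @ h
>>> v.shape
()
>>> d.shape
(7, 31)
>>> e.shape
(3, 3)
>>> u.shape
(31, 11)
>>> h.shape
(37, 11)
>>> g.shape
(31, 7)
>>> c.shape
(3, 3)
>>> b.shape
(7, 31, 37)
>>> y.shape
(31, 37)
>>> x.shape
(31, 31)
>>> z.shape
(3, 3)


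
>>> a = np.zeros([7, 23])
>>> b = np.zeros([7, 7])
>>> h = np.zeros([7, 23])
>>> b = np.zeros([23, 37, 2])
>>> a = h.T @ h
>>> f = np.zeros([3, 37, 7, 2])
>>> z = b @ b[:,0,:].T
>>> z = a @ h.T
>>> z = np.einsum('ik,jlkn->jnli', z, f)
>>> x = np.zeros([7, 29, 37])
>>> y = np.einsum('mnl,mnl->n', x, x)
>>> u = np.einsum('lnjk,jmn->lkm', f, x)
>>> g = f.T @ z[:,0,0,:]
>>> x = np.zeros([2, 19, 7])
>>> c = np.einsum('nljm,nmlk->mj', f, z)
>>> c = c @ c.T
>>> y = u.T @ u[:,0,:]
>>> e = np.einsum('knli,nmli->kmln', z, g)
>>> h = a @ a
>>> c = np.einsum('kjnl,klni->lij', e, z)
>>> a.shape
(23, 23)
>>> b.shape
(23, 37, 2)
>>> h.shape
(23, 23)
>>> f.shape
(3, 37, 7, 2)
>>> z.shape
(3, 2, 37, 23)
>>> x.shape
(2, 19, 7)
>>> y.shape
(29, 2, 29)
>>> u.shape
(3, 2, 29)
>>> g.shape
(2, 7, 37, 23)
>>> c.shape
(2, 23, 7)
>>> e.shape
(3, 7, 37, 2)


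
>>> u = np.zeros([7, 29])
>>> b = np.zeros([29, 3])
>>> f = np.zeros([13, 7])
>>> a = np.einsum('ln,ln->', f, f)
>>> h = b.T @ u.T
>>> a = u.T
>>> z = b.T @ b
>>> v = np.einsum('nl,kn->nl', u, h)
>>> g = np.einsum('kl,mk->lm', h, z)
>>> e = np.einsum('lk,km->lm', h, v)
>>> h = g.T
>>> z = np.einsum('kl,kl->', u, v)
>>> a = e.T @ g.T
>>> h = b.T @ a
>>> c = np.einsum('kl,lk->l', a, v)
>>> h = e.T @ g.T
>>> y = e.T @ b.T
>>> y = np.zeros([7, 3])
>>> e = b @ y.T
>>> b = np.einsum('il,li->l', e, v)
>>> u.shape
(7, 29)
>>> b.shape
(7,)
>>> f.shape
(13, 7)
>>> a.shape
(29, 7)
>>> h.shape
(29, 7)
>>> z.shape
()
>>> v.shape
(7, 29)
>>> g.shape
(7, 3)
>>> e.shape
(29, 7)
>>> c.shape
(7,)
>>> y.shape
(7, 3)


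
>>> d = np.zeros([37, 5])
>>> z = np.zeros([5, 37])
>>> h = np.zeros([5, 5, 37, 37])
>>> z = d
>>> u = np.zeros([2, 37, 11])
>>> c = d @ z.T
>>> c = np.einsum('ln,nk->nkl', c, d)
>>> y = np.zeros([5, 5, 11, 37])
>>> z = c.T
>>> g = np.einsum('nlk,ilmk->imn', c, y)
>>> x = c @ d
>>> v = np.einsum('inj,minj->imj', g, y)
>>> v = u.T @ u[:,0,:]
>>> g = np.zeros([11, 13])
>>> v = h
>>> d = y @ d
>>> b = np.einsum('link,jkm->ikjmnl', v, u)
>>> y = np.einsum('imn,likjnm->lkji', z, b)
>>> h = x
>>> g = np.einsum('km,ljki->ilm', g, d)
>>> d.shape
(5, 5, 11, 5)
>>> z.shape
(37, 5, 37)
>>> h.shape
(37, 5, 5)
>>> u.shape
(2, 37, 11)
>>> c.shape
(37, 5, 37)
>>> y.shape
(5, 2, 11, 37)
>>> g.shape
(5, 5, 13)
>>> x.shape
(37, 5, 5)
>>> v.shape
(5, 5, 37, 37)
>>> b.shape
(5, 37, 2, 11, 37, 5)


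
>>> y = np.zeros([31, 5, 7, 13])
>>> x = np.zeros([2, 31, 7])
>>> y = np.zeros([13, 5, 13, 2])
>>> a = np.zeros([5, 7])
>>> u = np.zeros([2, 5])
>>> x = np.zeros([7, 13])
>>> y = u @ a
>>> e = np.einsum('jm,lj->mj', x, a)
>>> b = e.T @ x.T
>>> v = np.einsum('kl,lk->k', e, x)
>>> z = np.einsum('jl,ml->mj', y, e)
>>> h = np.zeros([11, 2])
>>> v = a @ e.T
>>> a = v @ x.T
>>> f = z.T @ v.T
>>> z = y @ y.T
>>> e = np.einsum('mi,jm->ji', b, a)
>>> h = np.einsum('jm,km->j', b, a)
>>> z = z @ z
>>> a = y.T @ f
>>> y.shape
(2, 7)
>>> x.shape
(7, 13)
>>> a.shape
(7, 5)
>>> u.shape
(2, 5)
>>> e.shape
(5, 7)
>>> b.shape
(7, 7)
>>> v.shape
(5, 13)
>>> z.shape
(2, 2)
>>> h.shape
(7,)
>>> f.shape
(2, 5)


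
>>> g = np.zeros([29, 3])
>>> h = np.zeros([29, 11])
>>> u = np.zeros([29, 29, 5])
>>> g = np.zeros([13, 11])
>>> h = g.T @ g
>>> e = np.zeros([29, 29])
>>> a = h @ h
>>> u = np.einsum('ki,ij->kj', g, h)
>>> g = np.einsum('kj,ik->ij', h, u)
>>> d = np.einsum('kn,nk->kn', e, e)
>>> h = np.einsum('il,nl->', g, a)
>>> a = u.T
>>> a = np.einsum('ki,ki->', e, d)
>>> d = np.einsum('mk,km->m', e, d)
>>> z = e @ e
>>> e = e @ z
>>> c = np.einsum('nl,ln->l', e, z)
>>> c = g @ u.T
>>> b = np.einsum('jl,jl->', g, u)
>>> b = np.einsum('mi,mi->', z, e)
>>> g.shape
(13, 11)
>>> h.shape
()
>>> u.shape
(13, 11)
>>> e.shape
(29, 29)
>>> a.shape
()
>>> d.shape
(29,)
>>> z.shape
(29, 29)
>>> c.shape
(13, 13)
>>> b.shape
()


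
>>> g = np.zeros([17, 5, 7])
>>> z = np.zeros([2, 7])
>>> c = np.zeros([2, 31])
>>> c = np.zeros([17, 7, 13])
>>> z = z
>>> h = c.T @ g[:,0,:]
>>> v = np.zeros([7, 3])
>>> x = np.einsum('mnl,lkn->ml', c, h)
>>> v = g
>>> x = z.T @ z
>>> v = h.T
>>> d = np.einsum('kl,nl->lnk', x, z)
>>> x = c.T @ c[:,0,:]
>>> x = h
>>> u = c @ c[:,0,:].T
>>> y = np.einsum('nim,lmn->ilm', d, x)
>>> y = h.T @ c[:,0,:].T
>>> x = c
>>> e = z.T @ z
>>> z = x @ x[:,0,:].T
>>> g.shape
(17, 5, 7)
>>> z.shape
(17, 7, 17)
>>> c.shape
(17, 7, 13)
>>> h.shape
(13, 7, 7)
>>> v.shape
(7, 7, 13)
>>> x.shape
(17, 7, 13)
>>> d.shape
(7, 2, 7)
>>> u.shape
(17, 7, 17)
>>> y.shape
(7, 7, 17)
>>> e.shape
(7, 7)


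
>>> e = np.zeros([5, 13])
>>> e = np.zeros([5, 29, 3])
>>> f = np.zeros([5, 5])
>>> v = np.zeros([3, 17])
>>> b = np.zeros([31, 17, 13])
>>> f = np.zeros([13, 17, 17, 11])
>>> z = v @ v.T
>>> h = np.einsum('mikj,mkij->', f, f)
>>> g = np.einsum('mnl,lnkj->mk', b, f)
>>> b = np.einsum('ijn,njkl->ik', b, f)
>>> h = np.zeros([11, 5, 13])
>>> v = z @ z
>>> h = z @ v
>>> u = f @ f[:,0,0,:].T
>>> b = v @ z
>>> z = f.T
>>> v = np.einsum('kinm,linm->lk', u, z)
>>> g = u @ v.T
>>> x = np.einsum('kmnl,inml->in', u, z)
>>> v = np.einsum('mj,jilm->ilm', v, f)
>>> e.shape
(5, 29, 3)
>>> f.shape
(13, 17, 17, 11)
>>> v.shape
(17, 17, 11)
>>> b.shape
(3, 3)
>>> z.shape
(11, 17, 17, 13)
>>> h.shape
(3, 3)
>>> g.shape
(13, 17, 17, 11)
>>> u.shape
(13, 17, 17, 13)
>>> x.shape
(11, 17)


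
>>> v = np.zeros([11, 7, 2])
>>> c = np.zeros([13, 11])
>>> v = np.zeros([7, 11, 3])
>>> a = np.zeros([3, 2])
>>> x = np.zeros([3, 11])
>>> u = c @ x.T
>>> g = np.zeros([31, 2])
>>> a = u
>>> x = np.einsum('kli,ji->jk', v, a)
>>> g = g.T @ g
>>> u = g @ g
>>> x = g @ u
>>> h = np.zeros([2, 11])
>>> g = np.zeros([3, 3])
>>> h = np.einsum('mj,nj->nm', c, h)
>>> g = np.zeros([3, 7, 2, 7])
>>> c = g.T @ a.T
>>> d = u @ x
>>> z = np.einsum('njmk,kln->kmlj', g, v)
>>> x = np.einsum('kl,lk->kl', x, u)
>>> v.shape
(7, 11, 3)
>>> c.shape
(7, 2, 7, 13)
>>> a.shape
(13, 3)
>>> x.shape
(2, 2)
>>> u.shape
(2, 2)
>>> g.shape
(3, 7, 2, 7)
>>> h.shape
(2, 13)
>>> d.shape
(2, 2)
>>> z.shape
(7, 2, 11, 7)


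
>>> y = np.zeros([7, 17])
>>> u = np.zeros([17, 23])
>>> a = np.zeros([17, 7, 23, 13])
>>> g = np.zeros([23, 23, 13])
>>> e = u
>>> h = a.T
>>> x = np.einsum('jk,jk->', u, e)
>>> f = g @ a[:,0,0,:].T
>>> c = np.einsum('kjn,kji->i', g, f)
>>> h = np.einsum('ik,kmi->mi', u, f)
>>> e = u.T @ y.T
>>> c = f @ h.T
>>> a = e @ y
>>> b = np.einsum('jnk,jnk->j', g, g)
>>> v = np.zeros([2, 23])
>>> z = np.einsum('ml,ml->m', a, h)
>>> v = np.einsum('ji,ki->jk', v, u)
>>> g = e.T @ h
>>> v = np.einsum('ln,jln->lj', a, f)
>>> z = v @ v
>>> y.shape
(7, 17)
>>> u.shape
(17, 23)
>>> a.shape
(23, 17)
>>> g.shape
(7, 17)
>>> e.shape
(23, 7)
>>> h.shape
(23, 17)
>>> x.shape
()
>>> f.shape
(23, 23, 17)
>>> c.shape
(23, 23, 23)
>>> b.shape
(23,)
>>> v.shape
(23, 23)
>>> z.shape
(23, 23)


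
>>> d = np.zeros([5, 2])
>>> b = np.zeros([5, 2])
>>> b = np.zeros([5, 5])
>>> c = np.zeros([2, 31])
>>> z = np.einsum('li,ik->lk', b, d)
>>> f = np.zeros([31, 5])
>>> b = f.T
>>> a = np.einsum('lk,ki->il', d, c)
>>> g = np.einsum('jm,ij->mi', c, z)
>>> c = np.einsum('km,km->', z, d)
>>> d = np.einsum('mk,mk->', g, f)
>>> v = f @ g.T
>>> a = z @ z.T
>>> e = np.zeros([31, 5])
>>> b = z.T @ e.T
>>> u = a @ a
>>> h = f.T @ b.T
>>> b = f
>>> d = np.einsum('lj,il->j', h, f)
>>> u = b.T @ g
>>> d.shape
(2,)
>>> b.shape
(31, 5)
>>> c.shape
()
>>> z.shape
(5, 2)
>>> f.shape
(31, 5)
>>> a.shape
(5, 5)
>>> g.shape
(31, 5)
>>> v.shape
(31, 31)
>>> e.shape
(31, 5)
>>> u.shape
(5, 5)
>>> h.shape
(5, 2)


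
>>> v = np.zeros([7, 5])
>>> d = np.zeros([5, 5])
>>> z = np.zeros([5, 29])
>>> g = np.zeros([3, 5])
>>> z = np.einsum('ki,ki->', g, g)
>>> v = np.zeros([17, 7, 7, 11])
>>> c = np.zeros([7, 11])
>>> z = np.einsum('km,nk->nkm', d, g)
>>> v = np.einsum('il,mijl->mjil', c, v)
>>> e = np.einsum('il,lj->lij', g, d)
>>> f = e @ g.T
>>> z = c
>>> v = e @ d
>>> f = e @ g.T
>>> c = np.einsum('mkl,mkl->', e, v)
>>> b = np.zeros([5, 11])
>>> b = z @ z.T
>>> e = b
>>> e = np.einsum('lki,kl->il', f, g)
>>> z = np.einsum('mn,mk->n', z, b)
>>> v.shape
(5, 3, 5)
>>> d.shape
(5, 5)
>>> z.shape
(11,)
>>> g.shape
(3, 5)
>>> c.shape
()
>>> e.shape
(3, 5)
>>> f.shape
(5, 3, 3)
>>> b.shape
(7, 7)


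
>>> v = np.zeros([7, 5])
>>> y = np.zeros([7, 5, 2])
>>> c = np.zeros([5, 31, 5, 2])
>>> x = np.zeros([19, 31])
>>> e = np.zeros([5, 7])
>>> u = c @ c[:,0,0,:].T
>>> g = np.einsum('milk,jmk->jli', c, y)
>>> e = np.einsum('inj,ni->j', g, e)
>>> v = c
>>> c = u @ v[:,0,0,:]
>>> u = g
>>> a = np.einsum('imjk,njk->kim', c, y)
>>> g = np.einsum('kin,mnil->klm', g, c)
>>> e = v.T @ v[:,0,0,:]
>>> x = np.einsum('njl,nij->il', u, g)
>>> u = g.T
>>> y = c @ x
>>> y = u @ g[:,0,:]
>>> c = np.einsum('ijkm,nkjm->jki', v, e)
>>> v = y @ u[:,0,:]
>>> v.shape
(5, 2, 7)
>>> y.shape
(5, 2, 5)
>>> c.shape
(31, 5, 5)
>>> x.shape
(2, 31)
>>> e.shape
(2, 5, 31, 2)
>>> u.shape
(5, 2, 7)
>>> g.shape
(7, 2, 5)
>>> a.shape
(2, 5, 31)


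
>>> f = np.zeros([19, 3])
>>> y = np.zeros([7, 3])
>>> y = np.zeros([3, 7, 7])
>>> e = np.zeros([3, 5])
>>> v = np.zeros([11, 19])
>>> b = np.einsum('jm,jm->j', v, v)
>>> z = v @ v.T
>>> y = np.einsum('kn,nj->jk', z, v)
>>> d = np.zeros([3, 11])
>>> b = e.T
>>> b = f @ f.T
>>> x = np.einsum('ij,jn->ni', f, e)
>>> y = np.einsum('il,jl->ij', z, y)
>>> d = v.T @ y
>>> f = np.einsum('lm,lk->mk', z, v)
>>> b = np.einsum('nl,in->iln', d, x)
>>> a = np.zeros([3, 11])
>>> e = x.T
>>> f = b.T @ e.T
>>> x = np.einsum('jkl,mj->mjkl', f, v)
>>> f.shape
(19, 19, 19)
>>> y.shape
(11, 19)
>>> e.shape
(19, 5)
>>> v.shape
(11, 19)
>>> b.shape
(5, 19, 19)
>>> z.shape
(11, 11)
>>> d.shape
(19, 19)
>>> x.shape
(11, 19, 19, 19)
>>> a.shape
(3, 11)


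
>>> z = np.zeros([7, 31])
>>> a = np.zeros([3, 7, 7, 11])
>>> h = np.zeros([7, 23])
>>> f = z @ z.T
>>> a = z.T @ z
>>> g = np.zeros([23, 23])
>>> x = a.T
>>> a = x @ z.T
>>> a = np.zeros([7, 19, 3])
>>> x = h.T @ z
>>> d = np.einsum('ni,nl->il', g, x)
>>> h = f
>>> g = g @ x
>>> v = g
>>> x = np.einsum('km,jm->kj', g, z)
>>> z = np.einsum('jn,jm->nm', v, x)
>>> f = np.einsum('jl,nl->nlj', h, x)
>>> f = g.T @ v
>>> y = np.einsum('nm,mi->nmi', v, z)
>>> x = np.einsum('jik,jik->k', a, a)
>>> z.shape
(31, 7)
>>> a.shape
(7, 19, 3)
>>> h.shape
(7, 7)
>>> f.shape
(31, 31)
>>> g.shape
(23, 31)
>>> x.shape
(3,)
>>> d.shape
(23, 31)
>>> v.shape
(23, 31)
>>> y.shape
(23, 31, 7)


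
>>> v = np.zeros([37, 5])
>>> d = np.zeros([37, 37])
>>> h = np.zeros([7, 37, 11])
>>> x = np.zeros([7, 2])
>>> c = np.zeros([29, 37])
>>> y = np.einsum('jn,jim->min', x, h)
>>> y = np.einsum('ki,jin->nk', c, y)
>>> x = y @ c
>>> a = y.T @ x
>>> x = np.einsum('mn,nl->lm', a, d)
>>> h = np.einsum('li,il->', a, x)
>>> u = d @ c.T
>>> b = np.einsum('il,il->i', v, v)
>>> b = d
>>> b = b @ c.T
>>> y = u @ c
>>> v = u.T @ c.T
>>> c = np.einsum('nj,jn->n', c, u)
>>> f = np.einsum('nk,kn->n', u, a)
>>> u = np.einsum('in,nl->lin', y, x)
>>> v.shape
(29, 29)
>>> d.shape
(37, 37)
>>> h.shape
()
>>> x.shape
(37, 29)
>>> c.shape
(29,)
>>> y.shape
(37, 37)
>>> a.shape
(29, 37)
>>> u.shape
(29, 37, 37)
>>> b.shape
(37, 29)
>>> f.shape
(37,)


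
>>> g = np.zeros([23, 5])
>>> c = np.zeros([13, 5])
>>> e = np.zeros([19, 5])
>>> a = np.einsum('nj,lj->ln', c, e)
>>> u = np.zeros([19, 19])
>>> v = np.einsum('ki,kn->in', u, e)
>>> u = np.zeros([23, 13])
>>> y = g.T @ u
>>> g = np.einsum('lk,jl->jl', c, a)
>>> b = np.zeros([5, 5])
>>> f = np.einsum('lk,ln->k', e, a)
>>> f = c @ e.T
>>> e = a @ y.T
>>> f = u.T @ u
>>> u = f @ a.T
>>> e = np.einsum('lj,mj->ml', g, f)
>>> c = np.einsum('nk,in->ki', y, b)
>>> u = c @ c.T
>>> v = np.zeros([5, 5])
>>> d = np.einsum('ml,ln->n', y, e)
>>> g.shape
(19, 13)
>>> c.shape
(13, 5)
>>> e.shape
(13, 19)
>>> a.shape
(19, 13)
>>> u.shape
(13, 13)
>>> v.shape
(5, 5)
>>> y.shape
(5, 13)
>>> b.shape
(5, 5)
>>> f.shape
(13, 13)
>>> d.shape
(19,)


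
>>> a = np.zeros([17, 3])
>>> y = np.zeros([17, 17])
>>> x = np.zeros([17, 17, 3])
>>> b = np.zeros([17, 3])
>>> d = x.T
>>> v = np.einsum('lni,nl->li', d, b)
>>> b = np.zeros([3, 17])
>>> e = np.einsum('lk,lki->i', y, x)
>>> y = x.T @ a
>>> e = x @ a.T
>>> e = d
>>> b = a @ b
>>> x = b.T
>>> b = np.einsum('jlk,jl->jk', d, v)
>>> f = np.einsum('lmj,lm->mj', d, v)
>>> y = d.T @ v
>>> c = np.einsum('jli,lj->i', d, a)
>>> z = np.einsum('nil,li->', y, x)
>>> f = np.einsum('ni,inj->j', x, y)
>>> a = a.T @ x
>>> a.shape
(3, 17)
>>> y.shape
(17, 17, 17)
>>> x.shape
(17, 17)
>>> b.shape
(3, 17)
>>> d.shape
(3, 17, 17)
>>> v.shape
(3, 17)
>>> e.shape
(3, 17, 17)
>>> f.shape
(17,)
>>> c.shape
(17,)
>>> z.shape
()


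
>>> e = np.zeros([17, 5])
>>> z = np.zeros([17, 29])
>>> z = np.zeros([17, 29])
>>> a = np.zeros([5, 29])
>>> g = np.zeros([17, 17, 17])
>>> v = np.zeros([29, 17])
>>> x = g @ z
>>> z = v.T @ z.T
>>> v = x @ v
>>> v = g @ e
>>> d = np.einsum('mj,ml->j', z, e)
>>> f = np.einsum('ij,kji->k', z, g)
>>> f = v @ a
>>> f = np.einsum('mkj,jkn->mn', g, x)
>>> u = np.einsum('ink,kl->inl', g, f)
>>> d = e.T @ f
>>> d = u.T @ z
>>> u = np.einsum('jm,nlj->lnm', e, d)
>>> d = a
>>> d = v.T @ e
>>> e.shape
(17, 5)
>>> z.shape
(17, 17)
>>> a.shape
(5, 29)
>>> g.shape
(17, 17, 17)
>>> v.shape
(17, 17, 5)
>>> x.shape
(17, 17, 29)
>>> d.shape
(5, 17, 5)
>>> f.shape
(17, 29)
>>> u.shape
(17, 29, 5)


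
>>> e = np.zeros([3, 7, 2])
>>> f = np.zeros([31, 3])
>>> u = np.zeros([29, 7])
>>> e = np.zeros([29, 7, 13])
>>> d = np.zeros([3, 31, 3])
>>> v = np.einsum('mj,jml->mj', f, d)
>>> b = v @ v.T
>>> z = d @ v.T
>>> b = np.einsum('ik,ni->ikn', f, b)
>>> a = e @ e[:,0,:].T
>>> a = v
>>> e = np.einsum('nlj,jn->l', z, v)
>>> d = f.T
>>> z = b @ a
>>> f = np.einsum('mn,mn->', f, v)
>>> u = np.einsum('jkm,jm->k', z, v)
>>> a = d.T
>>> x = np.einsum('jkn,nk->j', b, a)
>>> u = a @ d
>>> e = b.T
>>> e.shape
(31, 3, 31)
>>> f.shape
()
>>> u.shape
(31, 31)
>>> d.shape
(3, 31)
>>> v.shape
(31, 3)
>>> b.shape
(31, 3, 31)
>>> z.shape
(31, 3, 3)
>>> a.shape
(31, 3)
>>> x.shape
(31,)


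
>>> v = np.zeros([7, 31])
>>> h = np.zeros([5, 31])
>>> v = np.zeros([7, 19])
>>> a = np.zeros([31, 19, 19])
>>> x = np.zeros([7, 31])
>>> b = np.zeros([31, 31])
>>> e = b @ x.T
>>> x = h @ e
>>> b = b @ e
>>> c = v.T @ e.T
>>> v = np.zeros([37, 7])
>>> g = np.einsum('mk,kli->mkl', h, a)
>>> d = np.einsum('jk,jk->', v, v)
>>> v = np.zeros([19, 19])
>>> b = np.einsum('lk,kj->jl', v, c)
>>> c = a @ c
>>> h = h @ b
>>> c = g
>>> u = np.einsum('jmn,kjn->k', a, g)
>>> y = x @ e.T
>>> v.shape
(19, 19)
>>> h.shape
(5, 19)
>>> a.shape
(31, 19, 19)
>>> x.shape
(5, 7)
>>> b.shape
(31, 19)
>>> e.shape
(31, 7)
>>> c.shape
(5, 31, 19)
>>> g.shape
(5, 31, 19)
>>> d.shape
()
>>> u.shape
(5,)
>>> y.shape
(5, 31)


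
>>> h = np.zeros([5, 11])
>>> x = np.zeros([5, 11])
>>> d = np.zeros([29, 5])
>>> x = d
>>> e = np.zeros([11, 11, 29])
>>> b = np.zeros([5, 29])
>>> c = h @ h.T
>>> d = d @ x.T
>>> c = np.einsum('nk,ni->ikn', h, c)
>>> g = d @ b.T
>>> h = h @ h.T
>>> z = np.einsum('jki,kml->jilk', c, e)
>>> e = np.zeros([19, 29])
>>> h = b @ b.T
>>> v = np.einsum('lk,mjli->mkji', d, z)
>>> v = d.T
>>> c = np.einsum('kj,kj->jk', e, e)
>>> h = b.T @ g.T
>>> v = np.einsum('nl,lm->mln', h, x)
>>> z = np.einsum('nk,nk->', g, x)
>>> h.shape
(29, 29)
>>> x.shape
(29, 5)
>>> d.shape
(29, 29)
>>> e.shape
(19, 29)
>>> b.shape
(5, 29)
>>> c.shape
(29, 19)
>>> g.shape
(29, 5)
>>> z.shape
()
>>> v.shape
(5, 29, 29)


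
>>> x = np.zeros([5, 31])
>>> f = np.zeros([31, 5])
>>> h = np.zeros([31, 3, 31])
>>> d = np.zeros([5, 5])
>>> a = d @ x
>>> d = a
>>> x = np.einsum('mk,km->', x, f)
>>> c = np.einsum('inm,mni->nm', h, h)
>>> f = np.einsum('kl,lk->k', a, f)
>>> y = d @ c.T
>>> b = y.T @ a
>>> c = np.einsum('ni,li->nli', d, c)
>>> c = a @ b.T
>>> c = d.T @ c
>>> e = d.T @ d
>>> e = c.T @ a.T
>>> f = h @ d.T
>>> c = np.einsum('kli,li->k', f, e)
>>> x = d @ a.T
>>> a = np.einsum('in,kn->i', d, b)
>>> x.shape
(5, 5)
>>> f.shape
(31, 3, 5)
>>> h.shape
(31, 3, 31)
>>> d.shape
(5, 31)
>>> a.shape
(5,)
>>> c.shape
(31,)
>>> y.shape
(5, 3)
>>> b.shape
(3, 31)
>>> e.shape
(3, 5)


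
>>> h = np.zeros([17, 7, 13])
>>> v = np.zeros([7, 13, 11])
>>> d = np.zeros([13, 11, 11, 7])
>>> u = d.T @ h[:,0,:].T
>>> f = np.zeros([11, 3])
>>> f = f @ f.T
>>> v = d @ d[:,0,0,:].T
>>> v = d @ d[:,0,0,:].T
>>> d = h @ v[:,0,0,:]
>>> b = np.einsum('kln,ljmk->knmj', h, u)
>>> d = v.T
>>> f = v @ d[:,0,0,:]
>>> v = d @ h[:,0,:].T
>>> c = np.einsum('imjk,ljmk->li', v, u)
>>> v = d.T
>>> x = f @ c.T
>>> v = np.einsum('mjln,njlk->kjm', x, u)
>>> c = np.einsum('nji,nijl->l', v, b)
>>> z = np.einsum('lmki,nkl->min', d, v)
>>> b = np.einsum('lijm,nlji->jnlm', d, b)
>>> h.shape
(17, 7, 13)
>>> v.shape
(17, 11, 13)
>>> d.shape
(13, 11, 11, 13)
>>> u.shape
(7, 11, 11, 17)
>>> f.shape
(13, 11, 11, 13)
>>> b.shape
(11, 17, 13, 13)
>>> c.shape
(11,)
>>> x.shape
(13, 11, 11, 7)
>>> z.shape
(11, 13, 17)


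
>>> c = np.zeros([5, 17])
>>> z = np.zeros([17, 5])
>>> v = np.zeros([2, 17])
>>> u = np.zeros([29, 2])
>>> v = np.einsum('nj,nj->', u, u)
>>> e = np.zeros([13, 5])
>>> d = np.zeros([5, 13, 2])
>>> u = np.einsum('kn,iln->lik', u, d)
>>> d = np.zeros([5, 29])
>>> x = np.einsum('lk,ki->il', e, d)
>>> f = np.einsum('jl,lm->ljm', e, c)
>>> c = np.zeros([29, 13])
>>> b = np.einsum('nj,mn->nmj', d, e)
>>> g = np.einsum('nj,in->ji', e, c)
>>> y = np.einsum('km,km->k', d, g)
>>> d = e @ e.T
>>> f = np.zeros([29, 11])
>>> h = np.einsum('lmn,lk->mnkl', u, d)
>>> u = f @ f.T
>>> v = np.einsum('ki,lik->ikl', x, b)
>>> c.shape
(29, 13)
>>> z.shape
(17, 5)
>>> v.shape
(13, 29, 5)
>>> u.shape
(29, 29)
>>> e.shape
(13, 5)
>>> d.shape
(13, 13)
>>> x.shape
(29, 13)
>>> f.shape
(29, 11)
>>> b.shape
(5, 13, 29)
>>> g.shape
(5, 29)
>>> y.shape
(5,)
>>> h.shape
(5, 29, 13, 13)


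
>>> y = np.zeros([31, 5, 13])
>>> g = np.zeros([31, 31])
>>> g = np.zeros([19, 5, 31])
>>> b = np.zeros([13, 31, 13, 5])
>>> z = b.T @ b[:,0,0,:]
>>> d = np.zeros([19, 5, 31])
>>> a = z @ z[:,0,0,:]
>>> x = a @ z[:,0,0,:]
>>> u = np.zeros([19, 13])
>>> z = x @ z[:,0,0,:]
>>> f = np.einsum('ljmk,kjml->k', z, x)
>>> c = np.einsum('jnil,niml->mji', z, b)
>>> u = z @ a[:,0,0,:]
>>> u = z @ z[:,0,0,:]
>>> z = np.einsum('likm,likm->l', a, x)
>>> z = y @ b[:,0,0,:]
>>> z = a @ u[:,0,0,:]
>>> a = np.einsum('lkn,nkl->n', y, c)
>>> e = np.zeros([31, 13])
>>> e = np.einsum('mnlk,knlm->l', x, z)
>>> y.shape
(31, 5, 13)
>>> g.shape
(19, 5, 31)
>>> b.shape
(13, 31, 13, 5)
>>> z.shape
(5, 13, 31, 5)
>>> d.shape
(19, 5, 31)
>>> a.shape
(13,)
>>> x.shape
(5, 13, 31, 5)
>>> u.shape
(5, 13, 31, 5)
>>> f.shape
(5,)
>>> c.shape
(13, 5, 31)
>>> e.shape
(31,)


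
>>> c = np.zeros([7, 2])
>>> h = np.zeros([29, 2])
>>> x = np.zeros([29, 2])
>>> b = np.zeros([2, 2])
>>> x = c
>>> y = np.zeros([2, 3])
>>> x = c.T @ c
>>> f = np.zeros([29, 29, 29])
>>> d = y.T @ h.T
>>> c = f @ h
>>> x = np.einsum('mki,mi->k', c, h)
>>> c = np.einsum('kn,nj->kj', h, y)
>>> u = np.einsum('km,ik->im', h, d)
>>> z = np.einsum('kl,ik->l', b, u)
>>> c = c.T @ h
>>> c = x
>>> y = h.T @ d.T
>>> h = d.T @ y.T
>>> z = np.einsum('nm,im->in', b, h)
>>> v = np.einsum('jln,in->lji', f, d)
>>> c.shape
(29,)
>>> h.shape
(29, 2)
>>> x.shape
(29,)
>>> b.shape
(2, 2)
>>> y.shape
(2, 3)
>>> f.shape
(29, 29, 29)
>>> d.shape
(3, 29)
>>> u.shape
(3, 2)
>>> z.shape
(29, 2)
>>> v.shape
(29, 29, 3)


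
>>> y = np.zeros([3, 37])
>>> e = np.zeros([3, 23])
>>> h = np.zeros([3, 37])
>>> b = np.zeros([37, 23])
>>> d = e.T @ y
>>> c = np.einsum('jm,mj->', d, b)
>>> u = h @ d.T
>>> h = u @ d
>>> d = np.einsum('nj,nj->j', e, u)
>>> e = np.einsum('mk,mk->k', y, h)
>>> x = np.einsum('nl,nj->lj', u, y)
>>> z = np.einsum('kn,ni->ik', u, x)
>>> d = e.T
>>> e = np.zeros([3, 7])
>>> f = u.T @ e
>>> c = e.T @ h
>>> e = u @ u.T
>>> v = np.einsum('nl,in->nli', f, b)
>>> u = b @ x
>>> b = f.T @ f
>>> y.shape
(3, 37)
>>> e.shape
(3, 3)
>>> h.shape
(3, 37)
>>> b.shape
(7, 7)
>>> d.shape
(37,)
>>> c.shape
(7, 37)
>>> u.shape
(37, 37)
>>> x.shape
(23, 37)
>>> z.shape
(37, 3)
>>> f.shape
(23, 7)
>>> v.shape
(23, 7, 37)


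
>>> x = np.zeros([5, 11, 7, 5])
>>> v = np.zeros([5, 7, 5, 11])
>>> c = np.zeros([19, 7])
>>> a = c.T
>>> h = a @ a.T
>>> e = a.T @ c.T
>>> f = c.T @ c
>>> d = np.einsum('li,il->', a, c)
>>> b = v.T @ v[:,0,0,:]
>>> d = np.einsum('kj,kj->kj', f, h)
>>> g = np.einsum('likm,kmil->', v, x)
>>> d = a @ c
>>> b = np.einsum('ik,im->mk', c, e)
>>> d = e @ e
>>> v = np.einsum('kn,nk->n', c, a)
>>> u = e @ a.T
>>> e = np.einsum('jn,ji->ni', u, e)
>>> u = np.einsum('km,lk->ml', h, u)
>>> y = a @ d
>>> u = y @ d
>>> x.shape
(5, 11, 7, 5)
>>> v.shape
(7,)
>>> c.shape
(19, 7)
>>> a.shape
(7, 19)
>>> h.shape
(7, 7)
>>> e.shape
(7, 19)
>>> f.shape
(7, 7)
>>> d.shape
(19, 19)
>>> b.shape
(19, 7)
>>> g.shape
()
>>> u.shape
(7, 19)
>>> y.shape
(7, 19)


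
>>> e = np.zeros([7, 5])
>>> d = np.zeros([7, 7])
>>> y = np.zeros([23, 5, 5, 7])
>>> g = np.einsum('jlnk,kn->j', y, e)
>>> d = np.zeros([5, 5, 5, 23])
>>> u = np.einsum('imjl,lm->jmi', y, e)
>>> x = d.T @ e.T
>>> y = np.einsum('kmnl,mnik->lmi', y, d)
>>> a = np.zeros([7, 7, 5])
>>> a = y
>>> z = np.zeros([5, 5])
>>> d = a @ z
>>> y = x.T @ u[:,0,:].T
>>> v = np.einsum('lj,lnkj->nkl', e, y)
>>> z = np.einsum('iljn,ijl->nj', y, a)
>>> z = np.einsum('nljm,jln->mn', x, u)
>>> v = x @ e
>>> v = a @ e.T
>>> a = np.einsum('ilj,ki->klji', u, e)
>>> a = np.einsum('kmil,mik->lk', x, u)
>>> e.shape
(7, 5)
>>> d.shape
(7, 5, 5)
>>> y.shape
(7, 5, 5, 5)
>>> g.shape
(23,)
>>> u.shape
(5, 5, 23)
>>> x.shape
(23, 5, 5, 7)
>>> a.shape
(7, 23)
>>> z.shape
(7, 23)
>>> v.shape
(7, 5, 7)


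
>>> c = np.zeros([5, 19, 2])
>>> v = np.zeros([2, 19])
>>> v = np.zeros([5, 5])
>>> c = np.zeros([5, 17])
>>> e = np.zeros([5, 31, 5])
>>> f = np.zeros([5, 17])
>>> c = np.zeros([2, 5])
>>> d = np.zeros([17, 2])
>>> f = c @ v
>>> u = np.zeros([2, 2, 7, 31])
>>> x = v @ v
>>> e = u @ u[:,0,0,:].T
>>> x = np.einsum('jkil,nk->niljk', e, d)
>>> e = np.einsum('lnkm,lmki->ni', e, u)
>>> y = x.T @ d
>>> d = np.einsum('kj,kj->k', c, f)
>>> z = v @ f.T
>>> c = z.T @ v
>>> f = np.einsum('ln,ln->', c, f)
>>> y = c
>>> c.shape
(2, 5)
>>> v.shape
(5, 5)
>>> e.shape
(2, 31)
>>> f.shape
()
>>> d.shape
(2,)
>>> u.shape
(2, 2, 7, 31)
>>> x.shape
(17, 7, 2, 2, 2)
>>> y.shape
(2, 5)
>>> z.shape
(5, 2)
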